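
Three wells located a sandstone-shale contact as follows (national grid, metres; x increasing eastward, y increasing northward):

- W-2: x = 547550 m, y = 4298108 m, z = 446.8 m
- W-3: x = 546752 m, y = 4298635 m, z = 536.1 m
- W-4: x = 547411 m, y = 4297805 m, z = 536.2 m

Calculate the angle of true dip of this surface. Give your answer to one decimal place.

Two edge vectors: W-2→W-3 = (-798, 527, 89.3), W-2→W-4 = (-139, -303, 89.4).
Normal n = (W-2→W-3) × (W-2→W-4) = (74171.7, 58928.5, 315047).
So ∂z/∂x = −n_x/n_z = −0.23543 and ∂z/∂y = −n_y/n_z = −0.18705.
Gradient magnitude |∇z| = √(a² + b²) = √(0.05543 + 0.03499) = 0.30069.
True dip = arctan(0.30069) = 16.7°, dipping toward NE (azimuth ≈ 052°).

16.7°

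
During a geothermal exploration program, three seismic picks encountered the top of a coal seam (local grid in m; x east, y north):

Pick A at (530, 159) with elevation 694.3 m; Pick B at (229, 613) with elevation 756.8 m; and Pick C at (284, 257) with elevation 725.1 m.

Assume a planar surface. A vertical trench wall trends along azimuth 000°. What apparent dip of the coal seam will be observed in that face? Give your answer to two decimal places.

4.25°

Let the plane be z = a·x + b·y + c.
Pick B−Pick A: −301a + 454b = 62.5;  Pick C−Pick A: −246a + 98b = 30.8.
Solving gives a = −0.09561, b = 0.07427.
Unit vector along 000° is (sin 0°, cos 0°) = (0.0000, 1.0000).
Slope in that direction = a·(0.0000) + b·(1.0000) = 0.07427.
Apparent dip = arctan|0.07427| = 4.25° (true dip is 6.9°, so apparent ≤ true as expected).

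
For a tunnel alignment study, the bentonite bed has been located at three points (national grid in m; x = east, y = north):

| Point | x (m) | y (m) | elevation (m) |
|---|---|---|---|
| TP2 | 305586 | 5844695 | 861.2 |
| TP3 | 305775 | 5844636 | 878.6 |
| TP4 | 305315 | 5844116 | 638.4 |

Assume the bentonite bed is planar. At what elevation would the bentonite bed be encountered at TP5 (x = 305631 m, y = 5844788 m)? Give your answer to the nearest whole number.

897 m

Two edge vectors: TP2→TP3 = (189, -59, 17.4), TP2→TP4 = (-271, -579, -222.8).
Normal n = (TP2→TP3) × (TP2→TP4) = (23219.8, 37393.8, -125420).
So ∂z/∂x = −n_x/n_z = 0.18513634 and ∂z/∂y = −n_y/n_z = 0.29814862.
Intercept c from TP2: 861.2 − 56575.07 − 1742587.75 = −1798301.63.
At (305631, 5844788): z = 56583.4 + 1742615.5 − 1798301.63 = 897.3 m.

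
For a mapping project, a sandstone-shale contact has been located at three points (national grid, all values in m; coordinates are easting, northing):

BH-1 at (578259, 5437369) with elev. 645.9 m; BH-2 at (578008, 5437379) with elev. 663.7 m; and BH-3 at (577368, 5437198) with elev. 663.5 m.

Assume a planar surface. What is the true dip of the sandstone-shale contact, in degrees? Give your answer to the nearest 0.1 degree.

Two edge vectors: BH-1→BH-2 = (-251, 10, 17.8), BH-1→BH-3 = (-891, -171, 17.6).
Normal n = (BH-1→BH-2) × (BH-1→BH-3) = (3219.8, -11442.2, 51831).
So ∂z/∂easting = −n_x/n_z = −0.06212 and ∂z/∂northing = −n_y/n_z = 0.22076.
Gradient magnitude |∇z| = √(a² + b²) = √(0.00386 + 0.04873) = 0.22933.
True dip = arctan(0.22933) = 12.9°, dipping toward SSE (azimuth ≈ 164°).

12.9°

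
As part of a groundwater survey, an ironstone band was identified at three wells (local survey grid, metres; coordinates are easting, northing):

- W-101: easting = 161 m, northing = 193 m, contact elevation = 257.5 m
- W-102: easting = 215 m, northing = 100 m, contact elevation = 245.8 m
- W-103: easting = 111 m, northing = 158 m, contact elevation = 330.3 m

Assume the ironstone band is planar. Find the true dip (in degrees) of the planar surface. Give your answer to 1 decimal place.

50.5°

Let the plane be z = a·easting + b·northing + c.
W-102−W-101: 54a − 93b = −11.7;  W-103−W-101: −50a − 35b = 72.8.
Solving gives a = −1.09784, b = −0.51165.
Gradient magnitude |∇z| = √(a² + b²) = √(1.20526 + 0.26179) = 1.21122.
True dip = arctan(1.21122) = 50.5°, dipping toward ENE (azimuth ≈ 065°).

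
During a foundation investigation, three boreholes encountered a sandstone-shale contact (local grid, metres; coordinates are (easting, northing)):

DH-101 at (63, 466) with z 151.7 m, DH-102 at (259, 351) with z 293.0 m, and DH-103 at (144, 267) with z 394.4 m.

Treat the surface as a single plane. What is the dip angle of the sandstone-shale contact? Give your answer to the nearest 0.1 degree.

Let the plane be z = a·E + b·N + c.
DH-102−DH-101: 196a − 115b = 141.3;  DH-103−DH-101: 81a − 199b = 242.7.
Solving gives a = 0.00701, b = −1.21674.
Gradient magnitude |∇z| = √(a² + b²) = √(0.00005 + 1.48046) = 1.21676.
True dip = arctan(1.21676) = 50.6°, dipping toward N (azimuth ≈ 360°).

50.6°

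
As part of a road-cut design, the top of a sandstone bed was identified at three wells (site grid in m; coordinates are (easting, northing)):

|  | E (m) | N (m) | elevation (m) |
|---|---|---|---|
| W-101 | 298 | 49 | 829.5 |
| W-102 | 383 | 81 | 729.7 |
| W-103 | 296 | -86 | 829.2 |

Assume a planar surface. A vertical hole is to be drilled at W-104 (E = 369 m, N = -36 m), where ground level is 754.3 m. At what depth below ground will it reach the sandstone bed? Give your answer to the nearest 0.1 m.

Two edge vectors: W-101→W-102 = (85, 32, -99.8), W-101→W-103 = (-2, -135, -0.3).
Normal n = (W-101→W-102) × (W-101→W-103) = (-13482.6, 225.1, -11411).
So ∂z/∂E = −n_x/n_z = −1.18154 and ∂z/∂N = −n_y/n_z = 0.01973.
Intercept c from W-101: 829.5 + 352.10 − 0.97 = 1180.63.
At (369, -36): z_contact = −435.99 − 0.71 + 1180.63 = 743.93 m.
Depth below ground = 754.3 − 743.93 = 10.4 m.

10.4 m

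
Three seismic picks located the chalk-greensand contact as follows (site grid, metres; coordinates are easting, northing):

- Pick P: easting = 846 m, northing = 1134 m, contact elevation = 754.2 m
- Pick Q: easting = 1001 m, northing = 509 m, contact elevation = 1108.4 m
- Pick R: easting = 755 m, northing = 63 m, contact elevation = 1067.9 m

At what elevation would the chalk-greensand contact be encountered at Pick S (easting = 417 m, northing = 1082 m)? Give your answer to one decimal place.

Two edge vectors: Pick P→Pick Q = (155, -625, 354.2), Pick P→Pick R = (-91, -1071, 313.7).
Normal n = (Pick P→Pick Q) × (Pick P→Pick R) = (183285.7, -80855.7, -222880).
So ∂z/∂easting = −n_x/n_z = 0.822351 and ∂z/∂northing = −n_y/n_z = −0.362777.
Intercept c from Pick P: 754.2 − 695.71 + 411.39 = 469.88.
At (417, 1082): z = 342.9 − 392.5 + 469.88 = 420.3 m.

420.3 m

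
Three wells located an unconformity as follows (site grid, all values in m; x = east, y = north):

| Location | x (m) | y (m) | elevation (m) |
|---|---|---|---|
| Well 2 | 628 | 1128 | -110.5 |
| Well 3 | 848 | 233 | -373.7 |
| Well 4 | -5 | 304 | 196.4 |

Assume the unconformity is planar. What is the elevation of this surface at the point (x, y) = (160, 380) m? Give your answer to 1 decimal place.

98.0 m

Let the plane be z = a·x + b·y + c.
Well 3−Well 2: 220a − 895b = −263.2;  Well 4−Well 2: −633a − 824b = 306.9.
Solving gives a = −0.657318, b = 0.132503.
Then c = -110.5 − a·628 − b·1128 = 152.83.
At (160, 380): z = −105.2 + 50.4 + 152.83 = 98.0 m.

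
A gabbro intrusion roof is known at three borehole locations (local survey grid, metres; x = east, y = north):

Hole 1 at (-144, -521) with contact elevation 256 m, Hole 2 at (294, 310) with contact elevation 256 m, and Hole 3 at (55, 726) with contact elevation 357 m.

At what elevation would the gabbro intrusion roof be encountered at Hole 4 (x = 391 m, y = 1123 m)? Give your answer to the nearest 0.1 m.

329.1 m

Two edge vectors: Hole 1→Hole 2 = (438, 831, 0), Hole 1→Hole 3 = (199, 1247, 101).
Normal n = (Hole 1→Hole 2) × (Hole 1→Hole 3) = (83931, -44238, 380817).
So ∂z/∂x = −n_x/n_z = −0.220397 and ∂z/∂y = −n_y/n_z = 0.116166.
Intercept c from Hole 1: 256 − 31.74 + 60.52 = 284.79.
At (391, 1123): z = −86.2 + 130.5 + 284.79 = 329.1 m.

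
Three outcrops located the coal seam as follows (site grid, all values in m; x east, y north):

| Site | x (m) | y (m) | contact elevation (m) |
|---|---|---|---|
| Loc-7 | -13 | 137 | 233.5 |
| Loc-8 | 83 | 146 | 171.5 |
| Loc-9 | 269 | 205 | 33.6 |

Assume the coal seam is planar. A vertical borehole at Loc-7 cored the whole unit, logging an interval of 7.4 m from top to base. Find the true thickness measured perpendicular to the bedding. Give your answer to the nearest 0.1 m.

Two edge vectors: Loc-7→Loc-8 = (96, 9, -62), Loc-7→Loc-9 = (282, 68, -199.9).
Normal n = (Loc-7→Loc-8) × (Loc-7→Loc-9) = (2416.9, 1706.4, 3990).
So ∂z/∂x = −n_x/n_z = −0.60574 and ∂z/∂y = −n_y/n_z = −0.42767.
|∇z| = √(a²+b²) = 0.74150, so dip δ = arctan(0.74150) = 36.56°.
True thickness = vertical thickness × cos δ = 7.4 × cos 36.56° = 5.9 m.

5.9 m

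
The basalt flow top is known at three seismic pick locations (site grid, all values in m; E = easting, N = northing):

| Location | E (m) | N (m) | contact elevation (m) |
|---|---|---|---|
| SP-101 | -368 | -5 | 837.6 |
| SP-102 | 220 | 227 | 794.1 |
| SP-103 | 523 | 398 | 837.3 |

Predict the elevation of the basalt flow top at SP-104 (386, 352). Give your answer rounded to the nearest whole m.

858 m

Let the plane be z = a·E + b·N + c.
SP-102−SP-101: 588a + 232b = −43.5;  SP-103−SP-101: 891a + 403b = −0.3.
Solving gives a = −0.57718, b = 1.27536.
Then c = 837.6 − a·-368 − b·-5 = 631.57.
At (386, 352): z = −222.8 + 448.9 + 631.57 = 857.7 m.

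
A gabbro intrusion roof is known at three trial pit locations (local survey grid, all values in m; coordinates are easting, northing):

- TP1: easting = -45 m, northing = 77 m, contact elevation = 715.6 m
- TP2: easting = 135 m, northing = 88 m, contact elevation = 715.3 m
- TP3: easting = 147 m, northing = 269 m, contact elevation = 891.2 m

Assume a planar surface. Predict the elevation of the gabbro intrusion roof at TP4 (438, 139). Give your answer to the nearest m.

746 m

Two edge vectors: TP1→TP2 = (180, 11, -0.3), TP1→TP3 = (192, 192, 175.6).
Normal n = (TP1→TP2) × (TP1→TP3) = (1989.2, -31665.6, 32448).
So ∂z/∂easting = −n_x/n_z = −0.06130 and ∂z/∂northing = −n_y/n_z = 0.97589.
Intercept c from TP1: 715.6 − 2.76 − 75.14 = 637.70.
At (438, 139): z = −26.9 + 135.6 + 637.70 = 746.5 m.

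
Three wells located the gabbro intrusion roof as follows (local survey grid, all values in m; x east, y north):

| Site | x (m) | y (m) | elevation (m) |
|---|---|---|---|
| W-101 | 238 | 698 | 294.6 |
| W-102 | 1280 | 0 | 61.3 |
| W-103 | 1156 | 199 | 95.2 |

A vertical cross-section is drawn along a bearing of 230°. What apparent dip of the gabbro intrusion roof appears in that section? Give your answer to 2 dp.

Let the plane be z = a·x + b·y + c.
W-102−W-101: 1042a − 698b = −233.3;  W-103−W-101: 918a − 499b = −199.4.
Solving gives a = −0.18844, b = 0.05293.
Unit vector along 230° is (sin 230°, cos 230°) = (-0.7660, -0.6428).
Slope in that direction = a·(-0.7660) + b·(-0.6428) = 0.11033.
Apparent dip = arctan|0.11033| = 6.30° (true dip is 11.1°, so apparent ≤ true as expected).

6.30°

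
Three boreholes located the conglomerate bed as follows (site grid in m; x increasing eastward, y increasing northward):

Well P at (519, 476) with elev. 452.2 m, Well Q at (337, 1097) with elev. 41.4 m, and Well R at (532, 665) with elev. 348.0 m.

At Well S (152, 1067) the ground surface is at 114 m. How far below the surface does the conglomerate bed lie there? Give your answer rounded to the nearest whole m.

Two edge vectors: Well P→Well Q = (-182, 621, -410.8), Well P→Well R = (13, 189, -104.2).
Normal n = (Well P→Well Q) × (Well P→Well R) = (12933, -24304.8, -42471).
So ∂z/∂x = −n_x/n_z = 0.30451 and ∂z/∂y = −n_y/n_z = −0.57227.
Intercept c from Well P: 452.2 − 158.04 + 272.40 = 566.56.
At (152, 1067): z_contact = 46.3 − 610.6 + 566.56 = 2.2 m.
Depth below ground = 114 − 2.2 = 112 m.

112 m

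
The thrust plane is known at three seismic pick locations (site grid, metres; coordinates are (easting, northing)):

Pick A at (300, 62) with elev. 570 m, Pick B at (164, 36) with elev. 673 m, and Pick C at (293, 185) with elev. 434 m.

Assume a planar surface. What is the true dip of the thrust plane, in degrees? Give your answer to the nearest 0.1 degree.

Two edge vectors: Pick A→Pick B = (-136, -26, 103), Pick A→Pick C = (-7, 123, -136).
Normal n = (Pick A→Pick B) × (Pick A→Pick C) = (-9133, -19217, -16910).
So ∂z/∂E = −n_x/n_z = −0.54009 and ∂z/∂N = −n_y/n_z = −1.13643.
Gradient magnitude |∇z| = √(a² + b²) = √(0.29170 + 1.29147) = 1.25824.
True dip = arctan(1.25824) = 51.5°, dipping toward NNE (azimuth ≈ 025°).

51.5°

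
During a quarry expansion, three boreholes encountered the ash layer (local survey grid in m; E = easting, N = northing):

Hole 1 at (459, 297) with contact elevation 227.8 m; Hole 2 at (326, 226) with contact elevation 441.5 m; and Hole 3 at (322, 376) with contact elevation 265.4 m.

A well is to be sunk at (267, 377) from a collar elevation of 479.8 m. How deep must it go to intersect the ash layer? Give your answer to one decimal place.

162.5 m

Two edge vectors: Hole 1→Hole 2 = (-133, -71, 213.7), Hole 1→Hole 3 = (-137, 79, 37.6).
Normal n = (Hole 1→Hole 2) × (Hole 1→Hole 3) = (-19551.9, -24276.1, -20234).
So ∂z/∂E = −n_x/n_z = −0.96629 and ∂z/∂N = −n_y/n_z = −1.19977.
Intercept c from Hole 1: 227.8 + 443.53 + 356.33 = 1027.66.
At (267, 377): z_contact = −258.00 − 452.31 + 1027.66 = 317.35 m.
Depth below ground = 479.8 − 317.35 = 162.5 m.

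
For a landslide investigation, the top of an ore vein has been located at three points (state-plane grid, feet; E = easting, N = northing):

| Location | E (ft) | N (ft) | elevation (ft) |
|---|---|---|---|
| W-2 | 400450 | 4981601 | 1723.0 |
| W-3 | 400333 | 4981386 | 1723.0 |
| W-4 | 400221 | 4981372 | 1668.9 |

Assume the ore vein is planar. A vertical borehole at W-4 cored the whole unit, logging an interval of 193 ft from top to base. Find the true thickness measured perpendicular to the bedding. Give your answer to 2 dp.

Let the plane be z = a·E + b·N + c.
W-3−W-2: −117a − 215b = 0;  W-4−W-2: −229a − 229b = −54.1.
Solving gives a = 0.51829, b = −0.28205.
|∇z| = √(a²+b²) = 0.59007, so dip δ = arctan(0.59007) = 30.54°.
True thickness = vertical thickness × cos δ = 193 × cos 30.54° = 166.22 ft.

166.22 ft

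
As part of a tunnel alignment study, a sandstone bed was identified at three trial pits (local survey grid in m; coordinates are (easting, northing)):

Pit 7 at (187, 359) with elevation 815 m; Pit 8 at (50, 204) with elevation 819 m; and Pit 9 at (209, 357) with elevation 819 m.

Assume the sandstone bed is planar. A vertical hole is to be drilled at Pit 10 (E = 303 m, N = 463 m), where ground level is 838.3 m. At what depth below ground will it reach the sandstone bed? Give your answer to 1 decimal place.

22.0 m

Two edge vectors: Pit 7→Pit 8 = (-137, -155, 4), Pit 7→Pit 9 = (22, -2, 4).
Normal n = (Pit 7→Pit 8) × (Pit 7→Pit 9) = (-612, 636, 3684).
So ∂z/∂E = −n_x/n_z = 0.16612 and ∂z/∂N = −n_y/n_z = −0.17264.
Intercept c from Pit 7: 815 − 31.07 + 61.98 = 845.91.
At (303, 463): z_contact = 50.34 − 79.93 + 845.91 = 816.32 m.
Depth below ground = 838.3 − 816.32 = 22.0 m.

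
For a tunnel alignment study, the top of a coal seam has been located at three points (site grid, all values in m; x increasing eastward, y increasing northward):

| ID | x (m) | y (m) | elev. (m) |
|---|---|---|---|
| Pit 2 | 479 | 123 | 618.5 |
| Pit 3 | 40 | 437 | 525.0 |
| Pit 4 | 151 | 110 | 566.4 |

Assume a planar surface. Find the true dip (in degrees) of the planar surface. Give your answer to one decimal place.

Let the plane be z = a·x + b·y + c.
Pit 3−Pit 2: −439a + 314b = −93.5;  Pit 4−Pit 2: −328a − 13b = −52.1.
Solving gives a = 0.16168, b = −0.07172.
Gradient magnitude |∇z| = √(a² + b²) = √(0.02614 + 0.00514) = 0.17688.
True dip = arctan(0.17688) = 10.0°, dipping toward WNW (azimuth ≈ 294°).

10.0°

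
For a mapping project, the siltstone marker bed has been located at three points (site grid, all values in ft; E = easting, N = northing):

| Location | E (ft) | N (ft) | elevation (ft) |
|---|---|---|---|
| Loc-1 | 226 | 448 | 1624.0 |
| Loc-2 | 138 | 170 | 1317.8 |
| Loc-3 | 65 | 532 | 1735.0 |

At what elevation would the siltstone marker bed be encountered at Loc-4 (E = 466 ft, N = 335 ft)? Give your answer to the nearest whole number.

Let the plane be z = a·E + b·N + c.
Loc-2−Loc-1: −88a − 278b = −306.2;  Loc-3−Loc-1: −161a + 84b = 111.
Solving gives a = −0.09851, b = 1.13262.
Then c = 1624 − a·226 − b·448 = 1138.85.
At (466, 335): z = −45.9 + 379.4 + 1138.85 = 1472.4 ft.

1472 ft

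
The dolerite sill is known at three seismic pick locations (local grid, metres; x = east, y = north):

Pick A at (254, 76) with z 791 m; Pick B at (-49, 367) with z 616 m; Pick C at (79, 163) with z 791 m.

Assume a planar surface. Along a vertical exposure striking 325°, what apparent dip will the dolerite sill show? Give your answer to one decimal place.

33.7°

Let the plane be z = a·x + b·y + c.
Pick B−Pick A: −303a + 291b = −175;  Pick C−Pick A: −175a + 87b = 0.
Solving gives a = −0.61981, b = −1.24674.
Unit vector along 325° is (sin 325°, cos 325°) = (-0.5736, 0.8192).
Slope in that direction = a·(-0.5736) + b·(0.8192) = −0.66576.
Apparent dip = arctan|0.66576| = 33.7° (true dip is 54.3°, so apparent ≤ true as expected).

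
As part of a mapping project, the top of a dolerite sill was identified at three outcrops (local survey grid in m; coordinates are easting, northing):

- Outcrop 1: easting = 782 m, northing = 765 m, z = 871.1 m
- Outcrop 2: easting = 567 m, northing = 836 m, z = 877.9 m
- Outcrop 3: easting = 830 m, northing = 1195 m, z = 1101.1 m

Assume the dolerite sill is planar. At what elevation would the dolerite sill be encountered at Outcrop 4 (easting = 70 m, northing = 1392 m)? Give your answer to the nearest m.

Two edge vectors: Outcrop 1→Outcrop 2 = (-215, 71, 6.8), Outcrop 1→Outcrop 3 = (48, 430, 230).
Normal n = (Outcrop 1→Outcrop 2) × (Outcrop 1→Outcrop 3) = (13406, 49776.4, -95858).
So ∂z/∂easting = −n_x/n_z = 0.13985 and ∂z/∂northing = −n_y/n_z = 0.51927.
Intercept c from Outcrop 1: 871.1 − 109.36 − 397.24 = 364.49.
At (70, 1392): z = 9.8 + 722.8 + 364.49 = 1097.1 m.

1097 m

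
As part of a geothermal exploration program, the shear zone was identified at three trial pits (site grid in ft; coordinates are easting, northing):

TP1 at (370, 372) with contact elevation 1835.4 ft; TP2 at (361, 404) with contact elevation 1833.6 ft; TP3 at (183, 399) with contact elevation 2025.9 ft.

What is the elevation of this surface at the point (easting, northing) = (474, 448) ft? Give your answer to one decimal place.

1696.9 ft

Two edge vectors: TP1→TP2 = (-9, 32, -1.8), TP1→TP3 = (-187, 27, 190.5).
Normal n = (TP1→TP2) × (TP1→TP3) = (6144.6, 2051.1, 5741).
So ∂z/∂easting = −n_x/n_z = −1.07030 and ∂z/∂northing = −n_y/n_z = −0.35727.
Intercept c from TP1: 1835.4 + 396.01 + 132.91 = 2364.32.
At (474, 448): z = −507.3 − 160.1 + 2364.32 = 1696.9 ft.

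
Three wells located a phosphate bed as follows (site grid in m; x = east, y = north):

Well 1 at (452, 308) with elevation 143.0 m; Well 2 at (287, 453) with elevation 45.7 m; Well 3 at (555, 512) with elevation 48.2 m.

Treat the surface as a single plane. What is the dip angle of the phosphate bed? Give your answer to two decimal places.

Let the plane be z = a·x + b·y + c.
Well 2−Well 1: −165a + 145b = −97.3;  Well 3−Well 1: 103a + 204b = −94.8.
Solving gives a = 0.12559, b = −0.52812.
Gradient magnitude |∇z| = √(a² + b²) = √(0.01577 + 0.27891) = 0.54285.
True dip = arctan(0.54285) = 28.50°, dipping toward NNW (azimuth ≈ 347°).

28.50°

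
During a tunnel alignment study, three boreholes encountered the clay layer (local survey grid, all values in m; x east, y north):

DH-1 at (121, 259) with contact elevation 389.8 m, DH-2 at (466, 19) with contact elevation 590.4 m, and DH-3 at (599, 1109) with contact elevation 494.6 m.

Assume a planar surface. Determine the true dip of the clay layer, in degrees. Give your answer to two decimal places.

Let the plane be z = a·x + b·y + c.
DH-2−DH-1: 345a − 240b = 200.6;  DH-3−DH-1: 478a + 850b = 104.8.
Solving gives a = 0.47960, b = −0.14641.
Gradient magnitude |∇z| = √(a² + b²) = √(0.23002 + 0.02144) = 0.50145.
True dip = arctan(0.50145) = 26.63°, dipping toward WNW (azimuth ≈ 287°).

26.63°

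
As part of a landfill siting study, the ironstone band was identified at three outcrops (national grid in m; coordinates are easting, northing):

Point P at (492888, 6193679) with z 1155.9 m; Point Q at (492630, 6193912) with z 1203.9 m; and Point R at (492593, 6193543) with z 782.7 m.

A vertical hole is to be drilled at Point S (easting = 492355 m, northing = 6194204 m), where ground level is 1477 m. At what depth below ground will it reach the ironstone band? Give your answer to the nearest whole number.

Two edge vectors: Point P→Point Q = (-258, 233, 48), Point P→Point R = (-295, -136, -373.2).
Normal n = (Point P→Point Q) × (Point P→Point R) = (-80427.6, -110445.6, 103823).
So ∂z/∂easting = −n_x/n_z = 0.77466072 and ∂z/∂northing = −n_y/n_z = 1.06378741.
Intercept c from Point P: 1155.9 − 381820.97 − 6588757.73 = −6969422.80.
At (492355, 6194204): z_contact = 381408.1 + 6589316.2 − 6969422.80 = 1301.5 m.
Depth below ground = 1477 − 1301.5 = 176 m.

176 m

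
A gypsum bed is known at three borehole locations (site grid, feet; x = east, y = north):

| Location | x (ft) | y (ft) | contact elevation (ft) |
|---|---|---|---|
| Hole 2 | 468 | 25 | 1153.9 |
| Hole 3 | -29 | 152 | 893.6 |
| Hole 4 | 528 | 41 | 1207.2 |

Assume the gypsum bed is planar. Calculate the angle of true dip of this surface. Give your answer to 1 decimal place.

44.7°

Let the plane be z = a·x + b·y + c.
Hole 3−Hole 2: −497a + 127b = −260.3;  Hole 4−Hole 2: 60a + 16b = 53.3.
Solving gives a = 0.70215, b = 0.69818.
Gradient magnitude |∇z| = √(a² + b²) = √(0.49302 + 0.48746) = 0.99019.
True dip = arctan(0.99019) = 44.7°, dipping toward SW (azimuth ≈ 225°).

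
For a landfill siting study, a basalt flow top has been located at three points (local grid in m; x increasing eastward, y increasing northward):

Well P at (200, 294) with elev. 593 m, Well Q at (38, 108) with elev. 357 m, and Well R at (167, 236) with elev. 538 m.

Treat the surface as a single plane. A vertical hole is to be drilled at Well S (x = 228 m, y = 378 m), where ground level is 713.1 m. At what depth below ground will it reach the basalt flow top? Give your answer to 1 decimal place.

Let the plane be z = a·x + b·y + c.
Well Q−Well P: −162a − 186b = −236;  Well R−Well P: −33a − 58b = −55.
Solving gives a = 1.06139, b = 0.34438.
Then c = 593 − a·200 − b·294 = 279.47.
At (228, 378): z_contact = 242.00 + 130.18 + 279.47 = 651.65 m.
Depth below ground = 713.1 − 651.65 = 61.5 m.

61.5 m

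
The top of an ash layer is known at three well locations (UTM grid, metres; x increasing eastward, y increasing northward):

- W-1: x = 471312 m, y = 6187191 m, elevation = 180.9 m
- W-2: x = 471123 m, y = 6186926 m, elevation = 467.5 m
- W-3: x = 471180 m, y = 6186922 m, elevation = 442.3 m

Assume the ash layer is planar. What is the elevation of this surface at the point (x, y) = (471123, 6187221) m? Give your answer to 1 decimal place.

Two edge vectors: W-1→W-2 = (-189, -265, 286.6), W-1→W-3 = (-132, -269, 261.4).
Normal n = (W-1→W-2) × (W-1→W-3) = (7824.4, 11573.4, 15861).
So ∂z/∂x = −n_x/n_z = −0.493310636 and ∂z/∂y = −n_y/n_z = −0.729676565.
Intercept c from W-1: 180.9 + 232503.22 + 4514648.28 = 4747332.40.
At (471123, 6187221): z = −232410.0 − 4514670.2 + 4747332.40 = 252.2 m.

252.2 m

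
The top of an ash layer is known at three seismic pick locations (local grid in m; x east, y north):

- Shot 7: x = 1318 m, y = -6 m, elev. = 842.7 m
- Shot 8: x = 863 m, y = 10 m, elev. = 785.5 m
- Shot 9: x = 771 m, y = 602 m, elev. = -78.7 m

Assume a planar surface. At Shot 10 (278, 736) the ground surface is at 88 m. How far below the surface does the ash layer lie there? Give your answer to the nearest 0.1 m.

397.6 m

Two edge vectors: Shot 7→Shot 8 = (-455, 16, -57.2), Shot 7→Shot 9 = (-547, 608, -921.4).
Normal n = (Shot 7→Shot 8) × (Shot 7→Shot 9) = (20035.2, -387948.6, -267888).
So ∂z/∂x = −n_x/n_z = 0.074789 and ∂z/∂y = −n_y/n_z = −1.448175.
Intercept c from Shot 7: 842.7 − 98.57 − 8.69 = 735.44.
At (278, 736): z_contact = 20.79 − 1065.86 + 735.44 = -309.63 m.
Depth below ground = 88 − (-309.63) = 397.6 m.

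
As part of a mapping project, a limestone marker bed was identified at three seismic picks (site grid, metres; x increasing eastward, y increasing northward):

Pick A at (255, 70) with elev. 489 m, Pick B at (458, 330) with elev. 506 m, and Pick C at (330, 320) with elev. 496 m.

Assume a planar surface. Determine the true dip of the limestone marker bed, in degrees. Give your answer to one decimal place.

4.5°

Two edge vectors: Pick A→Pick B = (203, 260, 17), Pick A→Pick C = (75, 250, 7).
Normal n = (Pick A→Pick B) × (Pick A→Pick C) = (-2430, -146, 31250).
So ∂z/∂x = −n_x/n_z = 0.07776 and ∂z/∂y = −n_y/n_z = 0.00467.
Gradient magnitude |∇z| = √(a² + b²) = √(0.00605 + 0.00002) = 0.07790.
True dip = arctan(0.07790) = 4.5°, dipping toward W (azimuth ≈ 267°).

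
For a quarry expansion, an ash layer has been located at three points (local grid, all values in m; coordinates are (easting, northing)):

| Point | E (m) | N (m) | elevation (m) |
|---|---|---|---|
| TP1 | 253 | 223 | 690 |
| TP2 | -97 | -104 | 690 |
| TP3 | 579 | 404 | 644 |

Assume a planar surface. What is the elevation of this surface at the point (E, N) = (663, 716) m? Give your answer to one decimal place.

730.9 m

Let the plane be z = a·E + b·N + c.
TP2−TP1: −350a − 327b = 0;  TP3−TP1: 326a + 181b = −46.
Solving gives a = −0.34778, b = 0.37224.
Then c = 690 − a·253 − b·223 = 694.98.
At (663, 716): z = −230.6 + 266.5 + 694.98 = 730.9 m.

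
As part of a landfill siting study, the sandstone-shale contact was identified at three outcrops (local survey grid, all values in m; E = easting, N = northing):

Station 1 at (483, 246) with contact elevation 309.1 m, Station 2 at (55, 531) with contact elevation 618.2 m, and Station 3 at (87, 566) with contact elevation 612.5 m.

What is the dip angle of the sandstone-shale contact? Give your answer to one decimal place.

31.0°

Let the plane be z = a·E + b·N + c.
Station 2−Station 1: −428a + 285b = 309.1;  Station 3−Station 1: −396a + 320b = 303.4.
Solving gives a = −0.51631, b = 0.30920.
Gradient magnitude |∇z| = √(a² + b²) = √(0.26657 + 0.09560) = 0.60181.
True dip = arctan(0.60181) = 31.0°, dipping toward ESE (azimuth ≈ 121°).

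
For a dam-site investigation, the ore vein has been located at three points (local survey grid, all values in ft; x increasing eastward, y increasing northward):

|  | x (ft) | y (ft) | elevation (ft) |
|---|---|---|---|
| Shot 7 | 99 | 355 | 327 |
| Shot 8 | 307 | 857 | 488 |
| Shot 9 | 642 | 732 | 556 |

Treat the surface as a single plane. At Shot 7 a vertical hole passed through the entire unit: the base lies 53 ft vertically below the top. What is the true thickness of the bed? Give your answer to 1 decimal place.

Let the plane be z = a·x + b·y + c.
Shot 8−Shot 7: 208a + 502b = 161;  Shot 9−Shot 7: 543a + 377b = 229.
Solving gives a = 0.27945, b = 0.20493.
|∇z| = √(a²+b²) = 0.34654, so dip δ = arctan(0.34654) = 19.11°.
True thickness = vertical thickness × cos δ = 53 × cos 19.11° = 50.1 ft.

50.1 ft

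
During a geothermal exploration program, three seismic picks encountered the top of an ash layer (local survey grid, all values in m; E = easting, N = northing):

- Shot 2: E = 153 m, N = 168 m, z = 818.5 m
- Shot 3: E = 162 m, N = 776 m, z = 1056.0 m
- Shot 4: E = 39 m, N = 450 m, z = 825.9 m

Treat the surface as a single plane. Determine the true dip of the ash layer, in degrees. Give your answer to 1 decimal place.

Let the plane be z = a·E + b·N + c.
Shot 3−Shot 2: 9a + 608b = 237.5;  Shot 4−Shot 2: −114a + 282b = 7.4.
Solving gives a = 0.86953, b = 0.37775.
Gradient magnitude |∇z| = √(a² + b²) = √(0.75608 + 0.14270) = 0.94804.
True dip = arctan(0.94804) = 43.5°, dipping toward WSW (azimuth ≈ 247°).

43.5°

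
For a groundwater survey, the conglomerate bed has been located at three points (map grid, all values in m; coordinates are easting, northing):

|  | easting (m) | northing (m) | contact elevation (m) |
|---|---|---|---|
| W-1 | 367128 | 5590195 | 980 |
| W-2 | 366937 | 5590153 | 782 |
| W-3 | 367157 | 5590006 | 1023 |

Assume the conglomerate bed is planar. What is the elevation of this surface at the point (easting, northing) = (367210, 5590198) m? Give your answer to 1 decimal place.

1066.0 m

Let the plane be z = a·easting + b·northing + c.
W-2−W-1: −191a − 42b = −198;  W-3−W-1: 29a − 189b = 43.
Solving gives a = 1.051209904, b = −0.066216470.
Then c = 980 − a·367128 − b·5590195 = −14785.61.
At (367210, 5590198): z = 386014.8 − 370163.2 − 14785.61 = 1066.0 m.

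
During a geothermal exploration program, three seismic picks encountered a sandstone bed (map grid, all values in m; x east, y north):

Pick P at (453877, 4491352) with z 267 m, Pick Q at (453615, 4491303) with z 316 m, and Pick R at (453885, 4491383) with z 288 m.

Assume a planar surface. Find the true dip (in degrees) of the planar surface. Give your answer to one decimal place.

39.7°

Two edge vectors: Pick P→Pick Q = (-262, -49, 49), Pick P→Pick R = (8, 31, 21).
Normal n = (Pick P→Pick Q) × (Pick P→Pick R) = (-2548, 5894, -7730).
So ∂z/∂x = −n_x/n_z = −0.32962 and ∂z/∂y = −n_y/n_z = 0.76248.
Gradient magnitude |∇z| = √(a² + b²) = √(0.10865 + 0.58138) = 0.83068.
True dip = arctan(0.83068) = 39.7°, dipping toward SSE (azimuth ≈ 157°).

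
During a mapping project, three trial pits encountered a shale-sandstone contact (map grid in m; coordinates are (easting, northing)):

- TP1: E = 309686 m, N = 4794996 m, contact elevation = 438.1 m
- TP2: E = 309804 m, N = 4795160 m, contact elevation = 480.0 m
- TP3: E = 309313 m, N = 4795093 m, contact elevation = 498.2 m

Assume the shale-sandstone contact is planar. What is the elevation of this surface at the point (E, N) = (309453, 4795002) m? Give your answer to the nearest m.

459 m

Two edge vectors: TP1→TP2 = (118, 164, 41.9), TP1→TP3 = (-373, 97, 60.1).
Normal n = (TP1→TP2) × (TP1→TP3) = (5792.1, -22720.5, 72618).
So ∂z/∂E = −n_x/n_z = −0.07976122 and ∂z/∂N = −n_y/n_z = 0.31287697.
Intercept c from TP1: 438.1 + 24700.93 − 1500243.83 = −1475104.80.
At (309453, 4795002): z = −24682.3 + 1500245.7 − 1475104.80 = 458.6 m.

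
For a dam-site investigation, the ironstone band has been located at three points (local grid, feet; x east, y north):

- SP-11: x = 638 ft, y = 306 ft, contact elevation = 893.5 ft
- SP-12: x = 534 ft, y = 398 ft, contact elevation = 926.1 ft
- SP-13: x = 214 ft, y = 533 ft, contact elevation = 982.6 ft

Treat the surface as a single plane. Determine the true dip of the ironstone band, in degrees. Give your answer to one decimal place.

16.7°

Two edge vectors: SP-11→SP-12 = (-104, 92, 32.6), SP-11→SP-13 = (-424, 227, 89.1).
Normal n = (SP-11→SP-12) × (SP-11→SP-13) = (797, -4556, 15400).
So ∂z/∂x = −n_x/n_z = −0.05175 and ∂z/∂y = −n_y/n_z = 0.29584.
Gradient magnitude |∇z| = √(a² + b²) = √(0.00268 + 0.08752) = 0.30034.
True dip = arctan(0.30034) = 16.7°, dipping toward S (azimuth ≈ 170°).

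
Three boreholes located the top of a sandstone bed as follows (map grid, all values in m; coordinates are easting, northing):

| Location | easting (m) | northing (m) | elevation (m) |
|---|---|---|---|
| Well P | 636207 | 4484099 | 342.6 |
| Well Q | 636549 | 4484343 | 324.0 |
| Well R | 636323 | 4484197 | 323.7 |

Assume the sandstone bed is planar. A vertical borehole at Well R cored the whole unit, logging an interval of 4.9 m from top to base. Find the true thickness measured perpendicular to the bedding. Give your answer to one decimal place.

3.5 m

Two edge vectors: Well P→Well Q = (342, 244, -18.6), Well P→Well R = (116, 98, -18.9).
Normal n = (Well P→Well Q) × (Well P→Well R) = (-2788.8, 4306.2, 5212).
So ∂z/∂easting = −n_x/n_z = 0.53507 and ∂z/∂northing = −n_y/n_z = −0.82621.
|∇z| = √(a²+b²) = 0.98434, so dip δ = arctan(0.98434) = 44.55°.
True thickness = vertical thickness × cos δ = 4.9 × cos 44.55° = 3.5 m.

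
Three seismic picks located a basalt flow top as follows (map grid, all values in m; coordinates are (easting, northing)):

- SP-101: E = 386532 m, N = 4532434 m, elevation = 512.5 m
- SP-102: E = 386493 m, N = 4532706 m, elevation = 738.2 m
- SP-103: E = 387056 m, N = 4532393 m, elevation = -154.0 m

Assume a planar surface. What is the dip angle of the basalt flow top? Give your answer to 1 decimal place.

Let the plane be z = a·E + b·N + c.
SP-102−SP-101: −39a + 272b = 225.7;  SP-103−SP-101: 524a − 41b = −666.5.
Solving gives a = −1.22072, b = 0.65475.
Gradient magnitude |∇z| = √(a² + b²) = √(1.49015 + 0.42870) = 1.38522.
True dip = arctan(1.38522) = 54.2°, dipping toward ESE (azimuth ≈ 118°).

54.2°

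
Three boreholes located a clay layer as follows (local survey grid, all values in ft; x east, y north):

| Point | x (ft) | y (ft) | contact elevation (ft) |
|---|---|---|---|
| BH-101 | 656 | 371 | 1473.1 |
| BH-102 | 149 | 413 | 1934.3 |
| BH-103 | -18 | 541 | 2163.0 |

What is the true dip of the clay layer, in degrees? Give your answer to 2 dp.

Let the plane be z = a·x + b·y + c.
BH-102−BH-101: −507a + 42b = 461.2;  BH-103−BH-101: −674a + 170b = 689.9.
Solving gives a = −0.85395, b = 0.67258.
Gradient magnitude |∇z| = √(a² + b²) = √(0.72923 + 0.45237) = 1.08701.
True dip = arctan(1.08701) = 47.39°, dipping toward SE (azimuth ≈ 128°).

47.39°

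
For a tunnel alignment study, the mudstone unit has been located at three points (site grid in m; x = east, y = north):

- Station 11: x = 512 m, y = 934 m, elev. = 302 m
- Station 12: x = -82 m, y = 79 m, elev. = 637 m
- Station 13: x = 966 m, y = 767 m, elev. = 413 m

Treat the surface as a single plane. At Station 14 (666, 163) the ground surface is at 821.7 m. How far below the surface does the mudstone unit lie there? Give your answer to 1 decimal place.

162.5 m

Two edge vectors: Station 11→Station 12 = (-594, -855, 335), Station 11→Station 13 = (454, -167, 111).
Normal n = (Station 11→Station 12) × (Station 11→Station 13) = (-38960, 218024, 487368).
So ∂z/∂x = −n_x/n_z = 0.07994 and ∂z/∂y = −n_y/n_z = −0.44735.
Intercept c from Station 11: 302 − 40.93 + 417.82 = 678.90.
At (666, 163): z_contact = 53.24 − 72.92 + 678.90 = 659.22 m.
Depth below ground = 821.7 − 659.22 = 162.5 m.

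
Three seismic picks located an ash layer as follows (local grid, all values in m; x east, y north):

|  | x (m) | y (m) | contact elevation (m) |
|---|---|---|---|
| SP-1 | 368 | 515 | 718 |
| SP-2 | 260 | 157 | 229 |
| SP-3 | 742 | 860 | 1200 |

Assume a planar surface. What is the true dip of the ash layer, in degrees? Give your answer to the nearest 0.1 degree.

Let the plane be z = a·x + b·y + c.
SP-2−SP-1: −108a − 358b = −489;  SP-3−SP-1: 374a + 345b = 482.
Solving gives a = 0.03985, b = 1.35390.
Gradient magnitude |∇z| = √(a² + b²) = √(0.00159 + 1.83304) = 1.35449.
True dip = arctan(1.35449) = 53.6°, dipping toward S (azimuth ≈ 182°).

53.6°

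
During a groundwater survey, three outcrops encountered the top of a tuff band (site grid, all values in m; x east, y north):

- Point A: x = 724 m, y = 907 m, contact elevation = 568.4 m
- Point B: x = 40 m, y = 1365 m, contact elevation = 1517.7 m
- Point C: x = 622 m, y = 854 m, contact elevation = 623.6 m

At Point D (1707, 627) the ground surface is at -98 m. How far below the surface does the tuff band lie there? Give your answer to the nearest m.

429 m

Two edge vectors: Point A→Point B = (-684, 458, 949.3), Point A→Point C = (-102, -53, 55.2).
Normal n = (Point A→Point B) × (Point A→Point C) = (75594.5, -59071.8, 82968).
So ∂z/∂x = −n_x/n_z = −0.91113 and ∂z/∂y = −n_y/n_z = 0.71198.
Intercept c from Point A: 568.4 + 659.66 − 645.77 = 582.29.
At (1707, 627): z_contact = −1555.3 + 446.4 + 582.29 = -526.6 m.
Depth below ground = -98 − (-526.6) = 429 m.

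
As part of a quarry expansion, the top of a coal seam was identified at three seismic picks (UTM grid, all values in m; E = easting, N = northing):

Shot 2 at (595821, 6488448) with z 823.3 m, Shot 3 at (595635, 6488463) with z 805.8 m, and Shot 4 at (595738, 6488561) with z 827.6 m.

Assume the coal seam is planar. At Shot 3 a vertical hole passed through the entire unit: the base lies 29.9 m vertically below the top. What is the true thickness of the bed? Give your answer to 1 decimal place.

29.6 m

Let the plane be z = a·E + b·N + c.
Shot 3−Shot 2: −186a + 15b = −17.5;  Shot 4−Shot 2: −83a + 113b = 4.3.
Solving gives a = 0.10327, b = 0.11391.
|∇z| = √(a²+b²) = 0.15375, so dip δ = arctan(0.15375) = 8.74°.
True thickness = vertical thickness × cos δ = 29.9 × cos 8.74° = 29.6 m.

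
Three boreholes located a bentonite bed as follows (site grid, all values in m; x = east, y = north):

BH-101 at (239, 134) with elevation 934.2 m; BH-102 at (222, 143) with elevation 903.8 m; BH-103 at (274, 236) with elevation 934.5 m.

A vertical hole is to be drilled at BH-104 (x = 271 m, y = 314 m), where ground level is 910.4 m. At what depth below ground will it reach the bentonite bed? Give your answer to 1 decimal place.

Let the plane be z = a·x + b·y + c.
BH-102−BH-101: −17a + 9b = −30.4;  BH-103−BH-101: 35a + 102b = 0.3.
Solving gives a = 1.51464, b = −0.51679.
Then c = 934.2 − a·239 − b·134 = 641.45.
At (271, 314): z_contact = 410.47 − 162.27 + 641.45 = 889.65 m.
Depth below ground = 910.4 − 889.65 = 20.8 m.

20.8 m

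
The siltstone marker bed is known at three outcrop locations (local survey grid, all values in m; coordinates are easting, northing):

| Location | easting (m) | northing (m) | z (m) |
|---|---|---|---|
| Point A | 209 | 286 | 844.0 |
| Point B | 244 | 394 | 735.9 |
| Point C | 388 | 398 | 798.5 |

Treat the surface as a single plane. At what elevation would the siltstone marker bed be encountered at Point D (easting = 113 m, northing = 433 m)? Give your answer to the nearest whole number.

630 m

Two edge vectors: Point A→Point B = (35, 108, -108.1), Point A→Point C = (179, 112, -45.5).
Normal n = (Point A→Point B) × (Point A→Point C) = (7193.2, -17757.4, -15412).
So ∂z/∂easting = −n_x/n_z = 0.46673 and ∂z/∂northing = −n_y/n_z = −1.15218.
Intercept c from Point A: 844 − 97.55 + 329.52 = 1075.98.
At (113, 433): z = 52.7 − 498.9 + 1075.98 = 629.8 m.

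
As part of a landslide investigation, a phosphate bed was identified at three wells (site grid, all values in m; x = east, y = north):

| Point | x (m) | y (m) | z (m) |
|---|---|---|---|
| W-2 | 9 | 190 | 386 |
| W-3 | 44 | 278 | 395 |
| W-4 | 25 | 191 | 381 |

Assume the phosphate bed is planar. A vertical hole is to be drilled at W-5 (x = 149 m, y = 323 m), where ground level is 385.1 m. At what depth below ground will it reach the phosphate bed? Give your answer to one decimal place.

Let the plane be z = a·x + b·y + c.
W-3−W-2: 35a + 88b = 9;  W-4−W-2: 16a + 1b = −5.
Solving gives a = −0.32702, b = 0.23234.
Then c = 386 − a·9 − b·190 = 344.80.
At (149, 323): z_contact = −48.73 + 75.05 + 344.80 = 371.12 m.
Depth below ground = 385.1 − 371.12 = 14.0 m.

14.0 m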